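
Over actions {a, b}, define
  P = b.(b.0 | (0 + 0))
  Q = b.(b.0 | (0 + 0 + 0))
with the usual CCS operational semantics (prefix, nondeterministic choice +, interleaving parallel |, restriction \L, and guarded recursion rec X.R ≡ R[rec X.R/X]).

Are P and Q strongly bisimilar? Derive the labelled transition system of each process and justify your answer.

LTS(P): 3 reachable states
  m0 = b.(b.0 | (0 + 0)) has moves ··b··> m1
  m1 = b.0 | (0 + 0) has moves ··b··> m2
  m2 = 0 | (0 + 0) has moves (no moves)
LTS(Q): 3 reachable states
  n0 = b.(b.0 | (0 + 0 + 0)) has moves ··b··> n1
  n1 = b.0 | (0 + 0 + 0) has moves ··b··> n2
  n2 = 0 | (0 + 0 + 0) has moves (no moves)
Bisimilarity quotient blocks:
  B0 = {m0, n0}
  B1 = {m1, n1}
  B2 = {m2, n2}
m0 ∈ B0, n0 ∈ B0 → same block

bisimilar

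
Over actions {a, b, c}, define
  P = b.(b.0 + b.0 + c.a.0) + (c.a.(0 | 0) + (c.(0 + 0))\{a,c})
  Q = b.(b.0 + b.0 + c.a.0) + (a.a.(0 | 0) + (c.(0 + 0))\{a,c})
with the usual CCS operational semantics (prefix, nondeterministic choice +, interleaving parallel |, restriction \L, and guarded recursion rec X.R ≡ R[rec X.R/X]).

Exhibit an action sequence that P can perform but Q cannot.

Reachable graph of P (6 states):
  u0 = b.(b.0 + b.0 + c.a.0) + (c.a.(0 | 0) + (c.(0 + 0))\{a,c}) → --b--▸ u1, --c--▸ u2
  u1 = b.0 + b.0 + c.a.0 → --b--▸ u3, --c--▸ u4
  u2 = a.(0 | 0) → --a--▸ u5
  u3 = 0 → (no moves)
  u4 = a.0 → --a--▸ u3
  u5 = 0 | 0 → (no moves)
Reachable graph of Q (6 states):
  v0 = b.(b.0 + b.0 + c.a.0) + (a.a.(0 | 0) + (c.(0 + 0))\{a,c}) → --a--▸ v1, --b--▸ v2
  v1 = a.(0 | 0) → --a--▸ v3
  v2 = b.0 + b.0 + c.a.0 → --b--▸ v4, --c--▸ v5
  v3 = 0 | 0 → (no moves)
  v4 = 0 → (no moves)
  v5 = a.0 → --a--▸ v4
Run σ = ⟨c⟩ on P: start {u0}
  [1] c ⇒ {u2}
  — P admits the full trace.
Run σ = ⟨c⟩ on Q: start {v0}
  [1] c ⇒ ∅ (Q stuck)

c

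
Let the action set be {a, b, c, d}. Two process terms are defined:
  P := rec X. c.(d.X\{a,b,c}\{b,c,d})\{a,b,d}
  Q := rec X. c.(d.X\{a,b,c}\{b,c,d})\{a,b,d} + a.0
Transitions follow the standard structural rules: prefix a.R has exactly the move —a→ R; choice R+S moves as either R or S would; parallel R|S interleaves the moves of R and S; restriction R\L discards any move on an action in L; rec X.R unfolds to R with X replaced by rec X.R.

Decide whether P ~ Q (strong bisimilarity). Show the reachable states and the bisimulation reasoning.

P ≁ Q

LTS(P): 2 reachable states
  s0 = rec X. c.(d.X\{a,b,c}\{b,c,d})\{a,b,d} → =c=> s1
  s1 = (d.(rec X. c.(d.X\{a,b,c}\{b,c,d})\{a,b,d})\{a,b,c}\{b,c,d})\{a,b,d} → ·
LTS(Q): 3 reachable states
  t0 = rec X. c.(d.X\{a,b,c}\{b,c,d})\{a,b,d} + a.0 → =a=> t1, =c=> t2
  t1 = 0 → ·
  t2 = (d.(rec X. c.(d.X\{a,b,c}\{b,c,d})\{a,b,d} + a.0)\{a,b,c}\{b,c,d})\{a,b,d} → ·
Coarsest stable partition (strong bisimilarity classes):
  B0 = {s0}
  B1 = {s1, t1, t2}
  B2 = {t0}
s0 ∈ B0, t0 ∈ B2 → different blocks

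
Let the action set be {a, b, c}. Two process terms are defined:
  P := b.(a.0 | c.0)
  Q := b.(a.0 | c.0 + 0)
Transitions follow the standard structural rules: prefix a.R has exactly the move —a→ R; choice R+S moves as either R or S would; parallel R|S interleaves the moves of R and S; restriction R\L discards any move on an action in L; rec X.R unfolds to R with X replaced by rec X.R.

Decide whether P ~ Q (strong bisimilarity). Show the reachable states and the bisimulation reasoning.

P ~ Q

P's transition system — 5 states:
  s0 = b.(a.0 | c.0) | —b→ s1
  s1 = a.0 | c.0 | —a→ s2, —c→ s3
  s2 = 0 | c.0 | —c→ s4
  s3 = a.0 | 0 | —a→ s4
  s4 = 0 | 0 | (no moves)
Q's transition system — 5 states:
  t0 = b.(a.0 | c.0 + 0) | —b→ t1
  t1 = a.0 | c.0 + 0 | —a→ t2, —c→ t3
  t2 = 0 | c.0 | —c→ t4
  t3 = a.0 | 0 | —a→ t4
  t4 = 0 | 0 | (no moves)
Partition-refinement fixed point:
  B0 = {s0, t0}
  B1 = {s1, t1}
  B2 = {s3, t3}
  B3 = {s4, t4}
  B4 = {s2, t2}
s0 ∈ B0, t0 ∈ B0 → same block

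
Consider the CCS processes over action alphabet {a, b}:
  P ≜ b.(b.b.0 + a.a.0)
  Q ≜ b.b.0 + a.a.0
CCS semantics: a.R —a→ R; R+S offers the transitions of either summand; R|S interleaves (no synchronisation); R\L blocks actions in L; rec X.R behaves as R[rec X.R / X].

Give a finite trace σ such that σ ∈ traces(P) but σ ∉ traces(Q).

ba

P's transition system — 5 states:
  p0 = b.(b.b.0 + a.a.0) ⊢ —b→ p1
  p1 = b.b.0 + a.a.0 ⊢ —a→ p2, —b→ p3
  p2 = a.0 ⊢ —a→ p4
  p3 = b.0 ⊢ —b→ p4
  p4 = 0 ⊢ deadlocked
Q's transition system — 4 states:
  q0 = b.b.0 + a.a.0 ⊢ —a→ q1, —b→ q2
  q1 = a.0 ⊢ —a→ q3
  q2 = b.0 ⊢ —b→ q3
  q3 = 0 ⊢ deadlocked
Executing ba from P (initial set {p0}):
  after b @ step 1: {p1}
  after a @ step 2: {p2}
  — P admits the full trace.
Executing ba from Q (initial set {q0}):
  after b @ step 1: {q2}
  after a @ step 2: no successor for Q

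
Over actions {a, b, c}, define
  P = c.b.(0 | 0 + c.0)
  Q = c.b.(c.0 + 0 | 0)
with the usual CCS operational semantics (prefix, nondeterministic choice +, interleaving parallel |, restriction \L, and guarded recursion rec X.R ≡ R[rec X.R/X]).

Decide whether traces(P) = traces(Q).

LTS(P): 4 reachable states
  u0 = c.b.(0 | 0 + c.0) has moves =c=> u1
  u1 = b.(0 | 0 + c.0) has moves =b=> u2
  u2 = 0 | 0 + c.0 has moves =c=> u3
  u3 = 0 has moves (no moves)
LTS(Q): 4 reachable states
  v0 = c.b.(c.0 + 0 | 0) has moves =c=> v1
  v1 = b.(c.0 + 0 | 0) has moves =b=> v2
  v2 = c.0 + 0 | 0 has moves =c=> v3
  v3 = 0 has moves (no moves)
Bisimilarity quotient blocks:
  B0 = {u0, v0}
  B1 = {u1, v1}
  B2 = {u2, v2}
  B3 = {u3, v3}
u0 ∈ B0, v0 ∈ B0 → same block
Bisimilar ⇒ trace-equivalent.

YES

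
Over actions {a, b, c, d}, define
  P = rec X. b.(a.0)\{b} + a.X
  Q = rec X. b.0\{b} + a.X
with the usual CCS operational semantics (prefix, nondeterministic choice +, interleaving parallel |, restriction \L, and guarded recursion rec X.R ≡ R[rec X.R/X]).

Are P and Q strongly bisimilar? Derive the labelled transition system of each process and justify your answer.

Reachable graph of P (3 states):
  m0 = rec X. b.(a.0)\{b} + a.X :: ··a··> m0, ··b··> m1
  m1 = (a.0)\{b} :: ··a··> m2
  m2 = 0\{b} :: ·
Reachable graph of Q (2 states):
  n0 = rec X. b.0\{b} + a.X :: ··a··> n0, ··b··> n1
  n1 = 0\{b} :: ·
Coarsest stable partition (strong bisimilarity classes):
  B0 = {m0}
  B1 = {m1}
  B2 = {m2, n1}
  B3 = {n0}
m0 ∈ B0, n0 ∈ B3 → different blocks

P ≁ Q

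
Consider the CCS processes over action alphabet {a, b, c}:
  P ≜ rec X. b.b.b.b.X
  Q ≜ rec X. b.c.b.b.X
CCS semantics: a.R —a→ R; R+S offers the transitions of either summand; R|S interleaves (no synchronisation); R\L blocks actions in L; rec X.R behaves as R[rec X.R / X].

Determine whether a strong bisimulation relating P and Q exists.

LTS(P): 4 reachable states
  u0 = rec X. b.b.b.b.X → -b-> u1
  u1 = b.b.b.(rec X. b.b.b.b.X) → -b-> u2
  u2 = b.b.(rec X. b.b.b.b.X) → -b-> u3
  u3 = b.(rec X. b.b.b.b.X) → -b-> u0
LTS(Q): 4 reachable states
  v0 = rec X. b.c.b.b.X → -b-> v1
  v1 = c.b.b.(rec X. b.c.b.b.X) → -c-> v2
  v2 = b.b.(rec X. b.c.b.b.X) → -b-> v3
  v3 = b.(rec X. b.c.b.b.X) → -b-> v0
Coarsest stable partition (strong bisimilarity classes):
  B0 = {u0, u1, u2, u3}
  B1 = {v0}
  B2 = {v1}
  B3 = {v2}
  B4 = {v3}
u0 ∈ B0, v0 ∈ B1 → different blocks

NO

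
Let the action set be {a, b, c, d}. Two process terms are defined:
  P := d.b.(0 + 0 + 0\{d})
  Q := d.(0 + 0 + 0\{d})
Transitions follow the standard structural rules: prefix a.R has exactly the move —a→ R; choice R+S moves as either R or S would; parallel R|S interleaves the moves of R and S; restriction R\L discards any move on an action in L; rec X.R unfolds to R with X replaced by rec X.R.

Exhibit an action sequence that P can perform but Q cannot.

LTS(P): 3 reachable states
  m0 = d.b.(0 + 0 + 0\{d}) has moves --d--▸ m1
  m1 = b.(0 + 0 + 0\{d}) has moves --b--▸ m2
  m2 = 0 + 0 + 0\{d} has moves (no moves)
LTS(Q): 2 reachable states
  n0 = d.(0 + 0 + 0\{d}) has moves --d--▸ n1
  n1 = 0 + 0 + 0\{d} has moves (no moves)
Executing db from P (initial set {m0}):
  step 1 (d): {m1}
  step 2 (b): {m2}
  — P admits the full trace.
Executing db from Q (initial set {n0}):
  step 1 (d): {n1}
  step 2 (b): ∅  — Q cannot continue

db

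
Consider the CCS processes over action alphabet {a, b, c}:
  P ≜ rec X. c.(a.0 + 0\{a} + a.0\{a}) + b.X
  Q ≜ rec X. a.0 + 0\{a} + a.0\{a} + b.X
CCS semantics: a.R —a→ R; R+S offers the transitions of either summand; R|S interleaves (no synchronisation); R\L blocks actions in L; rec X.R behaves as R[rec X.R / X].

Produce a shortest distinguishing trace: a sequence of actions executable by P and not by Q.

c

LTS(P): 4 reachable states
  m0 = rec X. c.(a.0 + 0\{a} + a.0\{a}) + b.X → —b→ m0, —c→ m1
  m1 = a.0 + 0\{a} + a.0\{a} → —a→ m2, —a→ m3
  m2 = 0 → stopped
  m3 = 0\{a} → stopped
LTS(Q): 3 reachable states
  n0 = rec X. a.0 + 0\{a} + a.0\{a} + b.X → —a→ n1, —a→ n2, —b→ n0
  n1 = 0 → stopped
  n2 = 0\{a} → stopped
Executing c from P (initial set {m0}):
  [1] c ⇒ {m1}
  P completes σ.
Executing c from Q (initial set {n0}):
  [1] c ⇒ ∅ (Q stuck)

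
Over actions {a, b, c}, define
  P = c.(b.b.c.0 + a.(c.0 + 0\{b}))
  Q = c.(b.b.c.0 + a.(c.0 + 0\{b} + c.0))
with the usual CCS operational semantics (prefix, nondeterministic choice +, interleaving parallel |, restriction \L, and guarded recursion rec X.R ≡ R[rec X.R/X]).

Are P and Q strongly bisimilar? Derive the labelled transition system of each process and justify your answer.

YES

Reachable graph of P (6 states):
  s0 = c.(b.b.c.0 + a.(c.0 + 0\{b})) | —c→ s1
  s1 = b.b.c.0 + a.(c.0 + 0\{b}) | —a→ s2, —b→ s3
  s2 = c.0 + 0\{b} | —c→ s4
  s3 = b.c.0 | —b→ s5
  s4 = 0 | (no moves)
  s5 = c.0 | —c→ s4
Reachable graph of Q (6 states):
  t0 = c.(b.b.c.0 + a.(c.0 + 0\{b} + c.0)) | —c→ t1
  t1 = b.b.c.0 + a.(c.0 + 0\{b} + c.0) | —a→ t2, —b→ t3
  t2 = c.0 + 0\{b} + c.0 | —c→ t4
  t3 = b.c.0 | —b→ t5
  t4 = 0 | (no moves)
  t5 = c.0 | —c→ t4
Coarsest stable partition (strong bisimilarity classes):
  B0 = {s0, t0}
  B1 = {s1, t1}
  B2 = {s3, t3}
  B3 = {s2, s5, t2, t5}
  B4 = {s4, t4}
s0 ∈ B0, t0 ∈ B0 → same block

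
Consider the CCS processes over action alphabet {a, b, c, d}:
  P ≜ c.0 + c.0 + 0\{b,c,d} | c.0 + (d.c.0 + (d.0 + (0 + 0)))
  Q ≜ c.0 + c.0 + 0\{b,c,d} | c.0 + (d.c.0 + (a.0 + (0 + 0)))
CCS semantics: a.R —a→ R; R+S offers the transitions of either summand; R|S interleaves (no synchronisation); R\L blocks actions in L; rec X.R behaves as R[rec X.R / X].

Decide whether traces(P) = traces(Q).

LTS(P): 4 reachable states
  p0 = c.0 + c.0 + 0\{b,c,d} | c.0 + (d.c.0 + (d.0 + (0 + 0))) :: —c→ p1, —c→ p2, —d→ p1, —d→ p3
  p1 = 0 :: ∅
  p2 = 0\{b,c,d} | 0 :: ∅
  p3 = c.0 :: —c→ p1
LTS(Q): 4 reachable states
  q0 = c.0 + c.0 + 0\{b,c,d} | c.0 + (d.c.0 + (a.0 + (0 + 0))) :: —a→ q1, —c→ q1, —c→ q2, —d→ q3
  q1 = 0 :: ∅
  q2 = 0\{b,c,d} | 0 :: ∅
  q3 = c.0 :: —c→ q1
Run σ = ⟨a⟩ on Q: start {q0}
  [1] a ⇒ {q1}
  Q completes σ.
Run σ = ⟨a⟩ on P: start {p0}
  [1] a ⇒ ∅ (P stuck)

traces(P) ≠ traces(Q) — witness ⟨a⟩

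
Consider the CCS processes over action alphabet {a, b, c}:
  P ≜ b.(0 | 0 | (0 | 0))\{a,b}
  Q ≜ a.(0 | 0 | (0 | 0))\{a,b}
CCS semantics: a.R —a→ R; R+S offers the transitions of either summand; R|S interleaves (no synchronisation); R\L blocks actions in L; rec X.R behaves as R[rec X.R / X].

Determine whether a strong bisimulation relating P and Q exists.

LTS(P): 2 reachable states
  u0 = b.(0 | 0 | (0 | 0))\{a,b} ⊢ -b-> u1
  u1 = (0 | 0 | (0 | 0))\{a,b} ⊢ (no moves)
LTS(Q): 2 reachable states
  v0 = a.(0 | 0 | (0 | 0))\{a,b} ⊢ -a-> v1
  v1 = (0 | 0 | (0 | 0))\{a,b} ⊢ (no moves)
Bisimilarity quotient blocks:
  B0 = {u0}
  B1 = {u1, v1}
  B2 = {v0}
u0 ∈ B0, v0 ∈ B2 → different blocks

NO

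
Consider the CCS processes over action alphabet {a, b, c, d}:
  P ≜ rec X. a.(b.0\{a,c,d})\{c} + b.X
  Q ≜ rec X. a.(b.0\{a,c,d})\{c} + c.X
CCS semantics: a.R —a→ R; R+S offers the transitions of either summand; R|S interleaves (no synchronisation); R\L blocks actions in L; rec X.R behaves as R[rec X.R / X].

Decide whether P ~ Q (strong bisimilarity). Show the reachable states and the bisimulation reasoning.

LTS(P): 3 reachable states
  m0 = rec X. a.(b.0\{a,c,d})\{c} + b.X :: -a-> m1, -b-> m0
  m1 = (b.0\{a,c,d})\{c} :: -b-> m2
  m2 = 0\{a,c,d}\{c} :: (no moves)
LTS(Q): 3 reachable states
  n0 = rec X. a.(b.0\{a,c,d})\{c} + c.X :: -a-> n1, -c-> n0
  n1 = (b.0\{a,c,d})\{c} :: -b-> n2
  n2 = 0\{a,c,d}\{c} :: (no moves)
Coarsest stable partition (strong bisimilarity classes):
  B0 = {m0}
  B1 = {m1, n1}
  B2 = {m2, n2}
  B3 = {n0}
m0 ∈ B0, n0 ∈ B3 → different blocks

NO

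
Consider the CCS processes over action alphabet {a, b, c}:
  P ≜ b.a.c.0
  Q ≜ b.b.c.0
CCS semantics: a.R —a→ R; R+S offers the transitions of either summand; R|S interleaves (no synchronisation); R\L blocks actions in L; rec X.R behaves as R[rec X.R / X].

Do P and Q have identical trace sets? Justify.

Reachable graph of P (4 states):
  p0 = b.a.c.0 has moves —b→ p1
  p1 = a.c.0 has moves —a→ p2
  p2 = c.0 has moves —c→ p3
  p3 = 0 has moves ∅
Reachable graph of Q (4 states):
  q0 = b.b.c.0 has moves —b→ q1
  q1 = b.c.0 has moves —b→ q2
  q2 = c.0 has moves —c→ q3
  q3 = 0 has moves ∅
Trace ⟨ba⟩ through P, begin at {p0}:
  [1] b ⇒ {p1}
  [2] a ⇒ {p2}
  — P admits the full trace.
Trace ⟨ba⟩ through Q, begin at {q0}:
  [1] b ⇒ {q1}
  [2] a ⇒ ∅ (Q stuck)

traces(P) ≠ traces(Q) — witness ⟨ba⟩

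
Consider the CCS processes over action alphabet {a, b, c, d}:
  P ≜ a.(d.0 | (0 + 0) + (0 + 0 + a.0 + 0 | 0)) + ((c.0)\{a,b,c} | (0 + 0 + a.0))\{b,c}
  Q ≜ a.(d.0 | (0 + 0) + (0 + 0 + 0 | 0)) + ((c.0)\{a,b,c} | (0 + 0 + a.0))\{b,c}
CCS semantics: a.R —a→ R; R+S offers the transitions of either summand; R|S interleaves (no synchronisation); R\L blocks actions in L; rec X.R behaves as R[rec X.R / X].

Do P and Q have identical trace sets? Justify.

NO — witness ⟨aa⟩

Reachable graph of P (5 states):
  p0 = a.(d.0 | (0 + 0) + (0 + 0 + a.0 + 0 | 0)) + ((c.0)\{a,b,c} | (0 + 0 + a.0))\{b,c} :: =a=> p1, =a=> p2
  p1 = ((c.0)\{a,b,c} | 0)\{b,c} :: (no moves)
  p2 = d.0 | (0 + 0) + (0 + 0 + a.0 + 0 | 0) :: =a=> p3, =d=> p4
  p3 = 0 :: (no moves)
  p4 = 0 | (0 + 0) :: (no moves)
Reachable graph of Q (4 states):
  q0 = a.(d.0 | (0 + 0) + (0 + 0 + 0 | 0)) + ((c.0)\{a,b,c} | (0 + 0 + a.0))\{b,c} :: =a=> q1, =a=> q2
  q1 = ((c.0)\{a,b,c} | 0)\{b,c} :: (no moves)
  q2 = d.0 | (0 + 0) + (0 + 0 + 0 | 0) :: =d=> q3
  q3 = 0 | (0 + 0) :: (no moves)
Executing aa from P (initial set {p0}):
  step 1 (a): {p1, p2}
  step 2 (a): {p3}
  P completes σ.
Executing aa from Q (initial set {q0}):
  step 1 (a): {q1, q2}
  step 2 (a): no successor for Q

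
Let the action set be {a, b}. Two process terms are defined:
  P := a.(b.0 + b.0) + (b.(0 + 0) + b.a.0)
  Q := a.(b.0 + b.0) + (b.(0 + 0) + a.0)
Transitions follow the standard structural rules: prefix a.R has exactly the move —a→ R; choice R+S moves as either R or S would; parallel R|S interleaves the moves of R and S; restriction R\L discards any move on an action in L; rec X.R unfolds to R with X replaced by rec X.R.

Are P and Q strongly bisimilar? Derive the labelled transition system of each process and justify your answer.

P's transition system — 5 states:
  s0 = a.(b.0 + b.0) + (b.(0 + 0) + b.a.0) has moves —a→ s1, —b→ s2, —b→ s3
  s1 = b.0 + b.0 has moves —b→ s4
  s2 = 0 + 0 has moves stopped
  s3 = a.0 has moves —a→ s4
  s4 = 0 has moves stopped
Q's transition system — 4 states:
  t0 = a.(b.0 + b.0) + (b.(0 + 0) + a.0) has moves —a→ t1, —a→ t2, —b→ t3
  t1 = 0 has moves stopped
  t2 = b.0 + b.0 has moves —b→ t1
  t3 = 0 + 0 has moves stopped
Coarsest stable partition (strong bisimilarity classes):
  B0 = {s0}
  B1 = {s1, t2}
  B2 = {s2, s4, t1, t3}
  B3 = {s3}
  B4 = {t0}
s0 ∈ B0, t0 ∈ B4 → different blocks

P ≁ Q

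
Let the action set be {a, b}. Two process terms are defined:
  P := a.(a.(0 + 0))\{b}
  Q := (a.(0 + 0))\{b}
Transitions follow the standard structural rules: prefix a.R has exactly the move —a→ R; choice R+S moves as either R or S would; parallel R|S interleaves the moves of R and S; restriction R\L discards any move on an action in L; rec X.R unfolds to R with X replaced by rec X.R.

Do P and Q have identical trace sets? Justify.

P's transition system — 3 states:
  p0 = a.(a.(0 + 0))\{b} → -a-> p1
  p1 = (a.(0 + 0))\{b} → -a-> p2
  p2 = (0 + 0)\{b} → ∅
Q's transition system — 2 states:
  q0 = (a.(0 + 0))\{b} → -a-> q1
  q1 = (0 + 0)\{b} → ∅
Executing aa from P (initial set {p0}):
  [1] a ⇒ {p1}
  [2] a ⇒ {p2}
  P completes σ.
Executing aa from Q (initial set {q0}):
  [1] a ⇒ {q1}
  [2] a ⇒ ∅  — Q cannot continue

trace-distinct — witness ⟨aa⟩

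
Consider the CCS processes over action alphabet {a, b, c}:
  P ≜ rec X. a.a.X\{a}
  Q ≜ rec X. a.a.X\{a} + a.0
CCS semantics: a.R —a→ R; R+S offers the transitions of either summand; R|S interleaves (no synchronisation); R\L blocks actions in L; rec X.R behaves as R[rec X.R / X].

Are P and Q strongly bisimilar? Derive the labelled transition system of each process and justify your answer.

P's transition system — 3 states:
  m0 = rec X. a.a.X\{a} | —a→ m1
  m1 = a.(rec X. a.a.X\{a})\{a} | —a→ m2
  m2 = (rec X. a.a.X\{a})\{a} | (no moves)
Q's transition system — 4 states:
  n0 = rec X. a.a.X\{a} + a.0 | —a→ n1, —a→ n2
  n1 = 0 | (no moves)
  n2 = a.(rec X. a.a.X\{a} + a.0)\{a} | —a→ n3
  n3 = (rec X. a.a.X\{a} + a.0)\{a} | (no moves)
Bisimilarity quotient blocks:
  B0 = {m0}
  B1 = {m1, n2}
  B2 = {m2, n1, n3}
  B3 = {n0}
m0 ∈ B0, n0 ∈ B3 → different blocks

P ≁ Q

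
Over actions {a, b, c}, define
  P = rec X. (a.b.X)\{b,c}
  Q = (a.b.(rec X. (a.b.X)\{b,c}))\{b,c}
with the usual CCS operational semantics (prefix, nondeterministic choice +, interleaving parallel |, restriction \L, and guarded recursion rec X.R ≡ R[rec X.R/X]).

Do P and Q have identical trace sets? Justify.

Reachable graph of P (2 states):
  p0 = rec X. (a.b.X)\{b,c} | -a-> p1
  p1 = (b.(rec X. (a.b.X)\{b,c}))\{b,c} | ·
Reachable graph of Q (2 states):
  q0 = (a.b.(rec X. (a.b.X)\{b,c}))\{b,c} | -a-> q1
  q1 = (b.(rec X. (a.b.X)\{b,c}))\{b,c} | ·
Bisimilarity quotient blocks:
  B0 = {p0, q0}
  B1 = {p1, q1}
p0 ∈ B0, q0 ∈ B0 → same block
Bisimilar ⇒ trace-equivalent.

YES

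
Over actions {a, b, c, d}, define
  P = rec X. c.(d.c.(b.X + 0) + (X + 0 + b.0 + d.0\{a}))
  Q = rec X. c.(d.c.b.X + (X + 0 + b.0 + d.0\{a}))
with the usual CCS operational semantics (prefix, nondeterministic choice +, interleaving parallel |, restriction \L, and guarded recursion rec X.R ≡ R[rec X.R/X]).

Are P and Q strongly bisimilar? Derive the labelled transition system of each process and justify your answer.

Reachable graph of P (6 states):
  m0 = rec X. c.(d.c.(b.X + 0) + (X + 0 + b.0 + d.0\{a})) → —c→ m1
  m1 = d.c.(b.(rec X. c.(d.c.(b.X + 0) + (X + 0 + b.0 + d.0\{a}))) + 0) + ((rec X. c.(d.c.(b.X + 0) + (X + 0 + b.0 + d.0\{a}))) + 0 + b.0 + d.0\{a}) → —b→ m2, —c→ m1, —d→ m3, —d→ m4
  m2 = 0 → deadlocked
  m3 = 0\{a} → deadlocked
  m4 = c.(b.(rec X. c.(d.c.(b.X + 0) + (X + 0 + b.0 + d.0\{a}))) + 0) → —c→ m5
  m5 = b.(rec X. c.(d.c.(b.X + 0) + (X + 0 + b.0 + d.0\{a}))) + 0 → —b→ m0
Reachable graph of Q (6 states):
  n0 = rec X. c.(d.c.b.X + (X + 0 + b.0 + d.0\{a})) → —c→ n1
  n1 = d.c.b.(rec X. c.(d.c.b.X + (X + 0 + b.0 + d.0\{a}))) + ((rec X. c.(d.c.b.X + (X + 0 + b.0 + d.0\{a}))) + 0 + b.0 + d.0\{a}) → —b→ n2, —c→ n1, —d→ n3, —d→ n4
  n2 = 0 → deadlocked
  n3 = 0\{a} → deadlocked
  n4 = c.b.(rec X. c.(d.c.b.X + (X + 0 + b.0 + d.0\{a}))) → —c→ n5
  n5 = b.(rec X. c.(d.c.b.X + (X + 0 + b.0 + d.0\{a}))) → —b→ n0
Coarsest stable partition (strong bisimilarity classes):
  B0 = {m0, n0}
  B1 = {m1, n1}
  B2 = {m2, m3, n2, n3}
  B3 = {m4, n4}
  B4 = {m5, n5}
m0 ∈ B0, n0 ∈ B0 → same block

bisimilar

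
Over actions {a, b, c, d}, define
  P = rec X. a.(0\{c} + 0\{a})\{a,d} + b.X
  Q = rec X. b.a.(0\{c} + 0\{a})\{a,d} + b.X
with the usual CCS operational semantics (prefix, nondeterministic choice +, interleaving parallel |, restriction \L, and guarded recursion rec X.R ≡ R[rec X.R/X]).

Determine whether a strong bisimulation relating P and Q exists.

NO

P's transition system — 2 states:
  p0 = rec X. a.(0\{c} + 0\{a})\{a,d} + b.X → —a→ p1, —b→ p0
  p1 = (0\{c} + 0\{a})\{a,d} → (no moves)
Q's transition system — 3 states:
  q0 = rec X. b.a.(0\{c} + 0\{a})\{a,d} + b.X → —b→ q0, —b→ q1
  q1 = a.(0\{c} + 0\{a})\{a,d} → —a→ q2
  q2 = (0\{c} + 0\{a})\{a,d} → (no moves)
Bisimilarity quotient blocks:
  B0 = {p0}
  B1 = {p1, q2}
  B2 = {q0}
  B3 = {q1}
p0 ∈ B0, q0 ∈ B2 → different blocks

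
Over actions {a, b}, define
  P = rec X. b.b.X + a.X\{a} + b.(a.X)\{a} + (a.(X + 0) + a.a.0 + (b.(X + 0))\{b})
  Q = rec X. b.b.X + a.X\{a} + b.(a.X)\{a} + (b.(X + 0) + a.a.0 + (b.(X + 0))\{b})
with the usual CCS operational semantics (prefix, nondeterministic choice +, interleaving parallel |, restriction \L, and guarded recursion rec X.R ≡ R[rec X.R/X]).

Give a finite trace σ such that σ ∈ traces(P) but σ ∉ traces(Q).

P's transition system — 9 states:
  s0 = rec X. b.b.X + a.X\{a} + b.(a.X)\{a} + (a.(X + 0) + a.a.0 + (b.(X + 0))\{b}) :: --a--▸ s1, --a--▸ s2, --a--▸ s3, --b--▸ s4, --b--▸ s5
  s1 = (rec X. b.b.X + a.X\{a} + b.(a.X)\{a} + (a.(X + 0) + a.a.0 + (b.(X + 0))\{b})) + 0 :: --a--▸ s1, --a--▸ s2, --a--▸ s3, --b--▸ s4, --b--▸ s5
  s2 = (rec X. b.b.X + a.X\{a} + b.(a.X)\{a} + (a.(X + 0) + a.a.0 + (b.(X + 0))\{b}))\{a} :: --b--▸ s6, --b--▸ s7
  s3 = a.0 :: --a--▸ s8
  s4 = (a.(rec X. b.b.X + a.X\{a} + b.(a.X)\{a} + (a.(X + 0) + a.a.0 + (b.(X + 0))\{b})))\{a} :: ∅
  s5 = b.(rec X. b.b.X + a.X\{a} + b.(a.X)\{a} + (a.(X + 0) + a.a.0 + (b.(X + 0))\{b})) :: --b--▸ s0
  s6 = (a.(rec X. b.b.X + a.X\{a} + b.(a.X)\{a} + (a.(X + 0) + a.a.0 + (b.(X + 0))\{b})))\{a}\{a} :: ∅
  s7 = (b.(rec X. b.b.X + a.X\{a} + b.(a.X)\{a} + (a.(X + 0) + a.a.0 + (b.(X + 0))\{b})))\{a} :: --b--▸ s2
  s8 = 0 :: ∅
Q's transition system — 10 states:
  t0 = rec X. b.b.X + a.X\{a} + b.(a.X)\{a} + (b.(X + 0) + a.a.0 + (b.(X + 0))\{b}) :: --a--▸ t1, --a--▸ t2, --b--▸ t3, --b--▸ t4, --b--▸ t5
  t1 = (rec X. b.b.X + a.X\{a} + b.(a.X)\{a} + (b.(X + 0) + a.a.0 + (b.(X + 0))\{b}))\{a} :: --b--▸ t6, --b--▸ t7, --b--▸ t8
  t2 = a.0 :: --a--▸ t9
  t3 = (a.(rec X. b.b.X + a.X\{a} + b.(a.X)\{a} + (b.(X + 0) + a.a.0 + (b.(X + 0))\{b})))\{a} :: ∅
  t4 = (rec X. b.b.X + a.X\{a} + b.(a.X)\{a} + (b.(X + 0) + a.a.0 + (b.(X + 0))\{b})) + 0 :: --a--▸ t1, --a--▸ t2, --b--▸ t3, --b--▸ t4, --b--▸ t5
  t5 = b.(rec X. b.b.X + a.X\{a} + b.(a.X)\{a} + (b.(X + 0) + a.a.0 + (b.(X + 0))\{b})) :: --b--▸ t0
  t6 = ((rec X. b.b.X + a.X\{a} + b.(a.X)\{a} + (b.(X + 0) + a.a.0 + (b.(X + 0))\{b})) + 0)\{a} :: --b--▸ t6, --b--▸ t7, --b--▸ t8
  t7 = (a.(rec X. b.b.X + a.X\{a} + b.(a.X)\{a} + (b.(X + 0) + a.a.0 + (b.(X + 0))\{b})))\{a}\{a} :: ∅
  t8 = (b.(rec X. b.b.X + a.X\{a} + b.(a.X)\{a} + (b.(X + 0) + a.a.0 + (b.(X + 0))\{b})))\{a} :: --b--▸ t1
  t9 = 0 :: ∅
Trace ⟨aaa⟩ through P, begin at {s0}:
  [1] a ⇒ {s1, s2, s3}
  [2] a ⇒ {s1, s2, s3, s8}
  [3] a ⇒ {s1, s2, s3, s8}
  ✓ P
Trace ⟨aaa⟩ through Q, begin at {t0}:
  [1] a ⇒ {t1, t2}
  [2] a ⇒ {t9}
  [3] a ⇒ ∅  — Q cannot continue

aaa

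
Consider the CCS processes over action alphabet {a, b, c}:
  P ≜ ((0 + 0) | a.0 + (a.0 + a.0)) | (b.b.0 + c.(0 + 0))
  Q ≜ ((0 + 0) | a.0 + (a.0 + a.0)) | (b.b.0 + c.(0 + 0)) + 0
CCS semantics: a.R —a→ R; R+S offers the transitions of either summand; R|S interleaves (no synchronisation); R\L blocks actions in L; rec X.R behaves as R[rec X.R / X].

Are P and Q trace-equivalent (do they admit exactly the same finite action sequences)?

P's transition system — 12 states:
  u0 = ((0 + 0) | a.0 + (a.0 + a.0)) | (b.b.0 + c.(0 + 0)) :: --a--▸ u1, --a--▸ u2, --b--▸ u3, --c--▸ u4
  u1 = (0 + 0) | 0 | (b.b.0 + c.(0 + 0)) :: --b--▸ u5, --c--▸ u6
  u2 = 0 | (b.b.0 + c.(0 + 0)) :: --b--▸ u7, --c--▸ u8
  u3 = ((0 + 0) | a.0 + (a.0 + a.0)) | b.0 :: --a--▸ u5, --a--▸ u7, --b--▸ u9
  u4 = ((0 + 0) | a.0 + (a.0 + a.0)) | (0 + 0) :: --a--▸ u6, --a--▸ u8
  u5 = (0 + 0) | 0 | b.0 :: --b--▸ u10
  u6 = (0 + 0) | 0 | (0 + 0) :: stopped
  u7 = 0 | b.0 :: --b--▸ u11
  u8 = 0 | (0 + 0) :: stopped
  u9 = ((0 + 0) | a.0 + (a.0 + a.0)) | 0 :: --a--▸ u10, --a--▸ u11
  u10 = (0 + 0) | 0 | 0 :: stopped
  u11 = 0 | 0 :: stopped
Q's transition system — 12 states:
  v0 = ((0 + 0) | a.0 + (a.0 + a.0)) | (b.b.0 + c.(0 + 0)) + 0 :: --a--▸ v1, --a--▸ v2, --b--▸ v3, --c--▸ v4
  v1 = (0 + 0) | 0 | (b.b.0 + c.(0 + 0)) :: --b--▸ v5, --c--▸ v6
  v2 = 0 | (b.b.0 + c.(0 + 0)) :: --b--▸ v7, --c--▸ v8
  v3 = ((0 + 0) | a.0 + (a.0 + a.0)) | b.0 :: --a--▸ v5, --a--▸ v7, --b--▸ v9
  v4 = ((0 + 0) | a.0 + (a.0 + a.0)) | (0 + 0) :: --a--▸ v6, --a--▸ v8
  v5 = (0 + 0) | 0 | b.0 :: --b--▸ v10
  v6 = (0 + 0) | 0 | (0 + 0) :: stopped
  v7 = 0 | b.0 :: --b--▸ v11
  v8 = 0 | (0 + 0) :: stopped
  v9 = ((0 + 0) | a.0 + (a.0 + a.0)) | 0 :: --a--▸ v10, --a--▸ v11
  v10 = (0 + 0) | 0 | 0 :: stopped
  v11 = 0 | 0 :: stopped
Partition-refinement fixed point:
  B0 = {u0, v0}
  B1 = {u1, u2, v1, v2}
  B2 = {u5, u7, v5, v7}
  B3 = {u10, u11, u6, u8, v10, v11, v6, v8}
  B4 = {u3, v3}
  B5 = {u4, u9, v4, v9}
u0 ∈ B0, v0 ∈ B0 → same block
Bisimilar ⇒ trace-equivalent.

traces(P) = traces(Q)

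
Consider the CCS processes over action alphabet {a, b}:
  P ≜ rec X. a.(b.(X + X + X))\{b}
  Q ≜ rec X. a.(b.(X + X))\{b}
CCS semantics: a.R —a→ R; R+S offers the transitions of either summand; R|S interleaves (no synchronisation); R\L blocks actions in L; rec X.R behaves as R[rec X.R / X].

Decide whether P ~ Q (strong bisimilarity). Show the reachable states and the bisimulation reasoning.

P ~ Q

LTS(P): 2 reachable states
  u0 = rec X. a.(b.(X + X + X))\{b} :: =a=> u1
  u1 = (b.((rec X. a.(b.(X + X + X))\{b}) + (rec X. a.(b.(X + X + X))\{b}) + (rec X. a.(b.(X + X + X))\{b})))\{b} :: ·
LTS(Q): 2 reachable states
  v0 = rec X. a.(b.(X + X))\{b} :: =a=> v1
  v1 = (b.((rec X. a.(b.(X + X))\{b}) + (rec X. a.(b.(X + X))\{b})))\{b} :: ·
Coarsest stable partition (strong bisimilarity classes):
  B0 = {u0, v0}
  B1 = {u1, v1}
u0 ∈ B0, v0 ∈ B0 → same block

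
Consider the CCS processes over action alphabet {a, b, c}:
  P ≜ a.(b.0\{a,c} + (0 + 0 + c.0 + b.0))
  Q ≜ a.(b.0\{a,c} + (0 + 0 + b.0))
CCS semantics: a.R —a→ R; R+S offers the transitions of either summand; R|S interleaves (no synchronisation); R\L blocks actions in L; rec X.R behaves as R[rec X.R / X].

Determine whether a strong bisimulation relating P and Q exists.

P ≁ Q

P's transition system — 4 states:
  s0 = a.(b.0\{a,c} + (0 + 0 + c.0 + b.0)) → --a--▸ s1
  s1 = b.0\{a,c} + (0 + 0 + c.0 + b.0) → --b--▸ s2, --b--▸ s3, --c--▸ s2
  s2 = 0 → ·
  s3 = 0\{a,c} → ·
Q's transition system — 4 states:
  t0 = a.(b.0\{a,c} + (0 + 0 + b.0)) → --a--▸ t1
  t1 = b.0\{a,c} + (0 + 0 + b.0) → --b--▸ t2, --b--▸ t3
  t2 = 0 → ·
  t3 = 0\{a,c} → ·
Bisimilarity quotient blocks:
  B0 = {s0}
  B1 = {s1}
  B2 = {s2, s3, t2, t3}
  B3 = {t0}
  B4 = {t1}
s0 ∈ B0, t0 ∈ B3 → different blocks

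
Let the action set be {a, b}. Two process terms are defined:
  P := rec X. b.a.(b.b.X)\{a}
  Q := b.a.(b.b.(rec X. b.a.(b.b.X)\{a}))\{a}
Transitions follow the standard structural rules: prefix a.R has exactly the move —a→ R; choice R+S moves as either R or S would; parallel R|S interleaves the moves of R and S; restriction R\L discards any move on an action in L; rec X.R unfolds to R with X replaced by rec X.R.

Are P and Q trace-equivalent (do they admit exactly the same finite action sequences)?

P's transition system — 6 states:
  p0 = rec X. b.a.(b.b.X)\{a} has moves -b-> p1
  p1 = a.(b.b.(rec X. b.a.(b.b.X)\{a}))\{a} has moves -a-> p2
  p2 = (b.b.(rec X. b.a.(b.b.X)\{a}))\{a} has moves -b-> p3
  p3 = (b.(rec X. b.a.(b.b.X)\{a}))\{a} has moves -b-> p4
  p4 = (rec X. b.a.(b.b.X)\{a})\{a} has moves -b-> p5
  p5 = (a.(b.b.(rec X. b.a.(b.b.X)\{a}))\{a})\{a} has moves ·
Q's transition system — 6 states:
  q0 = b.a.(b.b.(rec X. b.a.(b.b.X)\{a}))\{a} has moves -b-> q1
  q1 = a.(b.b.(rec X. b.a.(b.b.X)\{a}))\{a} has moves -a-> q2
  q2 = (b.b.(rec X. b.a.(b.b.X)\{a}))\{a} has moves -b-> q3
  q3 = (b.(rec X. b.a.(b.b.X)\{a}))\{a} has moves -b-> q4
  q4 = (rec X. b.a.(b.b.X)\{a})\{a} has moves -b-> q5
  q5 = (a.(b.b.(rec X. b.a.(b.b.X)\{a}))\{a})\{a} has moves ·
Partition-refinement fixed point:
  B0 = {p0, q0}
  B1 = {p1, q1}
  B2 = {p2, q2}
  B3 = {p3, q3}
  B4 = {p4, q4}
  B5 = {p5, q5}
p0 ∈ B0, q0 ∈ B0 → same block
Bisimilar ⇒ trace-equivalent.

traces(P) = traces(Q)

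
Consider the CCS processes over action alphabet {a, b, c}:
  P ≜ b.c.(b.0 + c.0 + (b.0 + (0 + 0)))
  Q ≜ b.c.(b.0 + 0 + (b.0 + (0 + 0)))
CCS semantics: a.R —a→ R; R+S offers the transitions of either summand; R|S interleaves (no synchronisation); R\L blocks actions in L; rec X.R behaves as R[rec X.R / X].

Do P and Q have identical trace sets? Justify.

trace-distinct — witness ⟨bcc⟩

Reachable graph of P (4 states):
  s0 = b.c.(b.0 + c.0 + (b.0 + (0 + 0))) → ··b··> s1
  s1 = c.(b.0 + c.0 + (b.0 + (0 + 0))) → ··c··> s2
  s2 = b.0 + c.0 + (b.0 + (0 + 0)) → ··b··> s3, ··c··> s3
  s3 = 0 → ·
Reachable graph of Q (4 states):
  t0 = b.c.(b.0 + 0 + (b.0 + (0 + 0))) → ··b··> t1
  t1 = c.(b.0 + 0 + (b.0 + (0 + 0))) → ··c··> t2
  t2 = b.0 + 0 + (b.0 + (0 + 0)) → ··b··> t3
  t3 = 0 → ·
Trace ⟨bcc⟩ through P, begin at {s0}:
  after b @ step 1: {s1}
  after c @ step 2: {s2}
  after c @ step 3: {s3}
  ✓ P
Trace ⟨bcc⟩ through Q, begin at {t0}:
  after b @ step 1: {t1}
  after c @ step 2: {t2}
  after c @ step 3: ∅  — Q cannot continue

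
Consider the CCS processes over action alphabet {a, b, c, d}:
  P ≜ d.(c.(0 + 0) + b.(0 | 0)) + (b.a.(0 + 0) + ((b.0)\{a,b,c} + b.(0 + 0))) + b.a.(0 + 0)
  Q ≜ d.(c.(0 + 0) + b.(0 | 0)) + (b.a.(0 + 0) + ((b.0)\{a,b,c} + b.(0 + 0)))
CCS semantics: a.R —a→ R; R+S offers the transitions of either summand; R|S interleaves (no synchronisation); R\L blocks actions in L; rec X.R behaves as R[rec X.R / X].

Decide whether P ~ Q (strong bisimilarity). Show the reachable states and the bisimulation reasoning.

Reachable graph of P (5 states):
  m0 = d.(c.(0 + 0) + b.(0 | 0)) + (b.a.(0 + 0) + ((b.0)\{a,b,c} + b.(0 + 0))) + b.a.(0 + 0) has moves --b--▸ m1, --b--▸ m2, --d--▸ m3
  m1 = 0 + 0 has moves (no moves)
  m2 = a.(0 + 0) has moves --a--▸ m1
  m3 = c.(0 + 0) + b.(0 | 0) has moves --b--▸ m4, --c--▸ m1
  m4 = 0 | 0 has moves (no moves)
Reachable graph of Q (5 states):
  n0 = d.(c.(0 + 0) + b.(0 | 0)) + (b.a.(0 + 0) + ((b.0)\{a,b,c} + b.(0 + 0))) has moves --b--▸ n1, --b--▸ n2, --d--▸ n3
  n1 = 0 + 0 has moves (no moves)
  n2 = a.(0 + 0) has moves --a--▸ n1
  n3 = c.(0 + 0) + b.(0 | 0) has moves --b--▸ n4, --c--▸ n1
  n4 = 0 | 0 has moves (no moves)
Coarsest stable partition (strong bisimilarity classes):
  B0 = {m0, n0}
  B1 = {m3, n3}
  B2 = {m1, m4, n1, n4}
  B3 = {m2, n2}
m0 ∈ B0, n0 ∈ B0 → same block

bisimilar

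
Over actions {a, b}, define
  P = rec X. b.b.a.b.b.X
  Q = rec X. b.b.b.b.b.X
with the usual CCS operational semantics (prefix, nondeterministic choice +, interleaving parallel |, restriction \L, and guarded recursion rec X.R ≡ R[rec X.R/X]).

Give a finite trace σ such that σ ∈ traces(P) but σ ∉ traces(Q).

bba

P's transition system — 5 states:
  m0 = rec X. b.b.a.b.b.X → --b--▸ m1
  m1 = b.a.b.b.(rec X. b.b.a.b.b.X) → --b--▸ m2
  m2 = a.b.b.(rec X. b.b.a.b.b.X) → --a--▸ m3
  m3 = b.b.(rec X. b.b.a.b.b.X) → --b--▸ m4
  m4 = b.(rec X. b.b.a.b.b.X) → --b--▸ m0
Q's transition system — 5 states:
  n0 = rec X. b.b.b.b.b.X → --b--▸ n1
  n1 = b.b.b.b.(rec X. b.b.b.b.b.X) → --b--▸ n2
  n2 = b.b.b.(rec X. b.b.b.b.b.X) → --b--▸ n3
  n3 = b.b.(rec X. b.b.b.b.b.X) → --b--▸ n4
  n4 = b.(rec X. b.b.b.b.b.X) → --b--▸ n0
Run σ = ⟨bba⟩ on P: start {m0}
  [1] b ⇒ {m1}
  [2] b ⇒ {m2}
  [3] a ⇒ {m3}
  — P admits the full trace.
Run σ = ⟨bba⟩ on Q: start {n0}
  [1] b ⇒ {n1}
  [2] b ⇒ {n2}
  [3] a ⇒ ∅ (Q stuck)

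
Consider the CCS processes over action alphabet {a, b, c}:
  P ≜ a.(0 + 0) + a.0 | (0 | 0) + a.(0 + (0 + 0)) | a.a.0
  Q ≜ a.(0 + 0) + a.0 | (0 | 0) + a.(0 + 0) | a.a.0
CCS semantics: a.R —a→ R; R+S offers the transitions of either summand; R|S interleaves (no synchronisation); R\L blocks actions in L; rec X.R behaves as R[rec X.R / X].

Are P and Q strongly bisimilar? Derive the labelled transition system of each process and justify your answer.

YES

LTS(P): 8 reachable states
  p0 = a.(0 + 0) + a.0 | (0 | 0) + a.(0 + (0 + 0)) | a.a.0 :: -a-> p1, -a-> p2, -a-> p3, -a-> p4
  p1 = (0 + (0 + 0)) | a.a.0 :: -a-> p5
  p2 = 0 + 0 :: ·
  p3 = 0 | (0 | 0) :: ·
  p4 = a.(0 + (0 + 0)) | a.0 :: -a-> p5, -a-> p6
  p5 = (0 + (0 + 0)) | a.0 :: -a-> p7
  p6 = a.(0 + (0 + 0)) | 0 :: -a-> p7
  p7 = (0 + (0 + 0)) | 0 :: ·
LTS(Q): 8 reachable states
  q0 = a.(0 + 0) + a.0 | (0 | 0) + a.(0 + 0) | a.a.0 :: -a-> q1, -a-> q2, -a-> q3, -a-> q4
  q1 = (0 + 0) | a.a.0 :: -a-> q5
  q2 = 0 + 0 :: ·
  q3 = 0 | (0 | 0) :: ·
  q4 = a.(0 + 0) | a.0 :: -a-> q5, -a-> q6
  q5 = (0 + 0) | a.0 :: -a-> q7
  q6 = a.(0 + 0) | 0 :: -a-> q7
  q7 = (0 + 0) | 0 :: ·
Partition-refinement fixed point:
  B0 = {p0, q0}
  B1 = {p2, p3, p7, q2, q3, q7}
  B2 = {p1, p4, q1, q4}
  B3 = {p5, p6, q5, q6}
p0 ∈ B0, q0 ∈ B0 → same block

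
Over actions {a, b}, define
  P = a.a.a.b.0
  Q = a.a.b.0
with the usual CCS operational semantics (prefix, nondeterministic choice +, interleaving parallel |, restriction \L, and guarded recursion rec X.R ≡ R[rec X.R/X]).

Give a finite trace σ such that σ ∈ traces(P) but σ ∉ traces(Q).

Reachable graph of P (5 states):
  u0 = a.a.a.b.0 :: ··a··> u1
  u1 = a.a.b.0 :: ··a··> u2
  u2 = a.b.0 :: ··a··> u3
  u3 = b.0 :: ··b··> u4
  u4 = 0 :: deadlocked
Reachable graph of Q (4 states):
  v0 = a.a.b.0 :: ··a··> v1
  v1 = a.b.0 :: ··a··> v2
  v2 = b.0 :: ··b··> v3
  v3 = 0 :: deadlocked
Executing aaa from P (initial set {u0}):
  [1] a ⇒ {u1}
  [2] a ⇒ {u2}
  [3] a ⇒ {u3}
  — P admits the full trace.
Executing aaa from Q (initial set {v0}):
  [1] a ⇒ {v1}
  [2] a ⇒ {v2}
  [3] a ⇒ no successor for Q

aaa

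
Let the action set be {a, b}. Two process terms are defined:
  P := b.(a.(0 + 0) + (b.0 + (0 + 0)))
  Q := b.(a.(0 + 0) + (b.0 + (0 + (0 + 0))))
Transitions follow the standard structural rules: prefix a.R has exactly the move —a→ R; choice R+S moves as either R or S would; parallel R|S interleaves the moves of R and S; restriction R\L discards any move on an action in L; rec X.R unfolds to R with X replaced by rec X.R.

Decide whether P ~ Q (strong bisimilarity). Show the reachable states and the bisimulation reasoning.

P's transition system — 4 states:
  u0 = b.(a.(0 + 0) + (b.0 + (0 + 0))) | --b--▸ u1
  u1 = a.(0 + 0) + (b.0 + (0 + 0)) | --a--▸ u2, --b--▸ u3
  u2 = 0 + 0 | (no moves)
  u3 = 0 | (no moves)
Q's transition system — 4 states:
  v0 = b.(a.(0 + 0) + (b.0 + (0 + (0 + 0)))) | --b--▸ v1
  v1 = a.(0 + 0) + (b.0 + (0 + (0 + 0))) | --a--▸ v2, --b--▸ v3
  v2 = 0 + 0 | (no moves)
  v3 = 0 | (no moves)
Coarsest stable partition (strong bisimilarity classes):
  B0 = {u0, v0}
  B1 = {u1, v1}
  B2 = {u2, u3, v2, v3}
u0 ∈ B0, v0 ∈ B0 → same block

YES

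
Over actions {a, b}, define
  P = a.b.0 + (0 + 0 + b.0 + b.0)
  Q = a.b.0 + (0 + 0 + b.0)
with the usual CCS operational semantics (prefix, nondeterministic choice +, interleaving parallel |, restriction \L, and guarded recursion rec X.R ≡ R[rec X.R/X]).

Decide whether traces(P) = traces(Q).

P's transition system — 3 states:
  u0 = a.b.0 + (0 + 0 + b.0 + b.0) ⊢ -a-> u1, -b-> u2
  u1 = b.0 ⊢ -b-> u2
  u2 = 0 ⊢ (no moves)
Q's transition system — 3 states:
  v0 = a.b.0 + (0 + 0 + b.0) ⊢ -a-> v1, -b-> v2
  v1 = b.0 ⊢ -b-> v2
  v2 = 0 ⊢ (no moves)
Partition-refinement fixed point:
  B0 = {u0, v0}
  B1 = {u1, v1}
  B2 = {u2, v2}
u0 ∈ B0, v0 ∈ B0 → same block
Bisimilar ⇒ trace-equivalent.

trace-equivalent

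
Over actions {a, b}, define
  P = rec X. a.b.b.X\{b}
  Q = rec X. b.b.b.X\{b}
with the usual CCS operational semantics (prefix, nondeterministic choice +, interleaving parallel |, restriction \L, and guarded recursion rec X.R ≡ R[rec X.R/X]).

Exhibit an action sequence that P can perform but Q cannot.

a

LTS(P): 5 reachable states
  u0 = rec X. a.b.b.X\{b} → =a=> u1
  u1 = b.b.(rec X. a.b.b.X\{b})\{b} → =b=> u2
  u2 = b.(rec X. a.b.b.X\{b})\{b} → =b=> u3
  u3 = (rec X. a.b.b.X\{b})\{b} → =a=> u4
  u4 = (b.b.(rec X. a.b.b.X\{b})\{b})\{b} → stopped
LTS(Q): 4 reachable states
  v0 = rec X. b.b.b.X\{b} → =b=> v1
  v1 = b.b.(rec X. b.b.b.X\{b})\{b} → =b=> v2
  v2 = b.(rec X. b.b.b.X\{b})\{b} → =b=> v3
  v3 = (rec X. b.b.b.X\{b})\{b} → stopped
Run σ = ⟨a⟩ on P: start {u0}
  step 1 (a): {u1}
  P completes σ.
Run σ = ⟨a⟩ on Q: start {v0}
  step 1 (a): ∅ (Q stuck)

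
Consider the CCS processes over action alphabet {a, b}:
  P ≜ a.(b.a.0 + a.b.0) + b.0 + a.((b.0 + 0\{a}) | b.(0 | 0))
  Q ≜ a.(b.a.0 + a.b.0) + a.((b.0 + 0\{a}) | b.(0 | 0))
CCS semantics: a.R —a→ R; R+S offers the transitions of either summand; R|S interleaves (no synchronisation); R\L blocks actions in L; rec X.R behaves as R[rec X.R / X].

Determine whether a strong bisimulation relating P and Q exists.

P's transition system — 9 states:
  s0 = a.(b.a.0 + a.b.0) + b.0 + a.((b.0 + 0\{a}) | b.(0 | 0)) :: -a-> s1, -a-> s2, -b-> s3
  s1 = (b.0 + 0\{a}) | b.(0 | 0) :: -b-> s4, -b-> s5
  s2 = b.a.0 + a.b.0 :: -a-> s6, -b-> s7
  s3 = 0 :: ·
  s4 = (b.0 + 0\{a}) | (0 | 0) :: -b-> s8
  s5 = 0 | b.(0 | 0) :: -b-> s8
  s6 = b.0 :: -b-> s3
  s7 = a.0 :: -a-> s3
  s8 = 0 | (0 | 0) :: ·
Q's transition system — 9 states:
  t0 = a.(b.a.0 + a.b.0) + a.((b.0 + 0\{a}) | b.(0 | 0)) :: -a-> t1, -a-> t2
  t1 = (b.0 + 0\{a}) | b.(0 | 0) :: -b-> t3, -b-> t4
  t2 = b.a.0 + a.b.0 :: -a-> t5, -b-> t6
  t3 = (b.0 + 0\{a}) | (0 | 0) :: -b-> t7
  t4 = 0 | b.(0 | 0) :: -b-> t7
  t5 = b.0 :: -b-> t8
  t6 = a.0 :: -a-> t8
  t7 = 0 | (0 | 0) :: ·
  t8 = 0 :: ·
Bisimilarity quotient blocks:
  B0 = {s0}
  B1 = {s2, t2}
  B2 = {s4, s5, s6, t3, t4, t5}
  B3 = {s3, s8, t7, t8}
  B4 = {s7, t6}
  B5 = {s1, t1}
  B6 = {t0}
s0 ∈ B0, t0 ∈ B6 → different blocks

not bisimilar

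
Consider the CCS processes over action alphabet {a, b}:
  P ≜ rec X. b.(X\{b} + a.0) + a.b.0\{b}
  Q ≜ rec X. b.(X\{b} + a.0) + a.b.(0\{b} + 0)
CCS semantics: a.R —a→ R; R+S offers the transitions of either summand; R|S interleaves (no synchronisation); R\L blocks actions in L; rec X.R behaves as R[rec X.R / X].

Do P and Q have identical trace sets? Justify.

LTS(P): 6 reachable states
  m0 = rec X. b.(X\{b} + a.0) + a.b.0\{b} ⊢ ··a··> m1, ··b··> m2
  m1 = b.0\{b} ⊢ ··b··> m3
  m2 = (rec X. b.(X\{b} + a.0) + a.b.0\{b})\{b} + a.0 ⊢ ··a··> m4, ··a··> m5
  m3 = 0\{b} ⊢ ∅
  m4 = (b.0\{b})\{b} ⊢ ∅
  m5 = 0 ⊢ ∅
LTS(Q): 6 reachable states
  n0 = rec X. b.(X\{b} + a.0) + a.b.(0\{b} + 0) ⊢ ··a··> n1, ··b··> n2
  n1 = b.(0\{b} + 0) ⊢ ··b··> n3
  n2 = (rec X. b.(X\{b} + a.0) + a.b.(0\{b} + 0))\{b} + a.0 ⊢ ··a··> n4, ··a··> n5
  n3 = 0\{b} + 0 ⊢ ∅
  n4 = (b.(0\{b} + 0))\{b} ⊢ ∅
  n5 = 0 ⊢ ∅
Coarsest stable partition (strong bisimilarity classes):
  B0 = {m0, n0}
  B1 = {m1, n1}
  B2 = {m3, m4, m5, n3, n4, n5}
  B3 = {m2, n2}
m0 ∈ B0, n0 ∈ B0 → same block
Bisimilar ⇒ trace-equivalent.

trace-equivalent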